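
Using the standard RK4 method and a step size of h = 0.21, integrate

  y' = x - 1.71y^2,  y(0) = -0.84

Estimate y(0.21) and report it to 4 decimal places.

RK4: k1 = f(x_n, y_n); k2 = f(x_n + h/2, y_n + (h/2)·k1); k3 = f(x_n + h/2, y_n + (h/2)·k2); k4 = f(x_n + h, y_n + h·k3); y_{n+1} = y_n + (h/6)·(k1 + 2k2 + 2k3 + k4).
x=0.000000, y=-0.840000:
  k1 = f(0.000000, -0.840000) = -1.206576
  k2 = f(0.105000, -0.966690) = -1.492979
  k3 = f(0.105000, -0.996763) = -1.593947
  k4 = f(0.210000, -1.174729) = -2.149779
  y ← -0.840000 + (0.21/6)·(k1 + 2k2 + 2k3 + k4) = -1.173557
y(0.21) ≈ -1.1736

-1.1736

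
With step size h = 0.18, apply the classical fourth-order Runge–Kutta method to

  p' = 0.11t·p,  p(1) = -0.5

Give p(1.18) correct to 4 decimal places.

-0.5109

RK4: k1 = f(t_n, p_n); k2 = f(t_n + h/2, p_n + (h/2)·k1); k3 = f(t_n + h/2, p_n + (h/2)·k2); k4 = f(t_n + h, p_n + h·k3); p_{n+1} = p_n + (h/6)·(k1 + 2k2 + 2k3 + k4).
t=1.000000, p=-0.500000:
  k1 = f(1.000000, -0.500000) = -0.055000
  k2 = f(1.090000, -0.504950) = -0.060544
  k3 = f(1.090000, -0.505449) = -0.060603
  k4 = f(1.180000, -0.510909) = -0.066316
  p ← -0.500000 + (0.18/6)·(k1 + 2k2 + 2k3 + k4) = -0.510908
p(1.18) ≈ -0.5109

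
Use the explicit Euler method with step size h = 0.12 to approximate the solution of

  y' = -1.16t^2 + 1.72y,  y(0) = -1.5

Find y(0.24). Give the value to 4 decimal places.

Euler: y_{n+1} = y_n + h·f(t_n, y_n).
t=0.000000, y=-1.500000: f=-2.580000 → y ← -1.500000 + 0.12·(-2.580000) = -1.809600
t=0.120000, y=-1.809600: f=-3.129216 → y ← -1.809600 + 0.12·(-3.129216) = -2.185106
y(0.24) ≈ -2.1851

-2.1851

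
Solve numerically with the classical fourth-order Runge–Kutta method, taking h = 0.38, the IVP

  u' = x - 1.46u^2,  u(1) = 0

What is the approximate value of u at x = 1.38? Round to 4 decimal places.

0.4201

RK4: k1 = f(x_n, u_n); k2 = f(x_n + h/2, u_n + (h/2)·k1); k3 = f(x_n + h/2, u_n + (h/2)·k2); k4 = f(x_n + h, u_n + h·k3); u_{n+1} = u_n + (h/6)·(k1 + 2k2 + 2k3 + k4).
x=1.000000, u=0.000000:
  k1 = f(1.000000, 0.000000) = 1.000000
  k2 = f(1.190000, 0.190000) = 1.137294
  k3 = f(1.190000, 0.216086) = 1.121828
  k4 = f(1.380000, 0.426295) = 1.114678
  u ← 0.000000 + (0.38/6)·(k1 + 2k2 + 2k3 + k4) = 0.420085
u(1.38) ≈ 0.4201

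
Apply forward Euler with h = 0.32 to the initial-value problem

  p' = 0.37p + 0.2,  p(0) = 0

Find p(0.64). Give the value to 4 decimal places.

0.1356

Euler: p_{n+1} = p_n + h·f(s_n, p_n).
s=0.000000, p=0.000000: f=0.200000 → p ← 0.000000 + 0.32·0.200000 = 0.064000
s=0.320000, p=0.064000: f=0.223680 → p ← 0.064000 + 0.32·0.223680 = 0.135578
p(0.64) ≈ 0.1356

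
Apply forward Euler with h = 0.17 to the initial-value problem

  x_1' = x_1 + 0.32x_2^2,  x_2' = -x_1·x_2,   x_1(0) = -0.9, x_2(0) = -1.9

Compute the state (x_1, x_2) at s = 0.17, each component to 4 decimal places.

-0.8566, -2.1907

Euler on (x_1,x_2): x_1_{n+1} = x_1_n + h·x_1', x_2_{n+1} = x_2_n + h·x_2'.
0.000000: (-0.900000, -1.900000); f=(0.255200, -1.710000) → (-0.856616, -2.190700)
(x_1(0.17), x_2(0.17)) ≈ (-0.8566, -2.1907)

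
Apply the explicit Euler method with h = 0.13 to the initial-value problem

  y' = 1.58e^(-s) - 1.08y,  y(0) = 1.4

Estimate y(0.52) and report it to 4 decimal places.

Euler: y_{n+1} = y_n + h·f(s_n, y_n).
s=0.000000, y=1.400000: f=0.068000 → y ← 1.400000 + 0.13·0.068000 = 1.408840
s=0.130000, y=1.408840: f=-0.134156 → y ← 1.408840 + 0.13·(-0.134156) = 1.391400
s=0.260000, y=1.391400: f=-0.284450 → y ← 1.391400 + 0.13·(-0.284450) = 1.354421
s=0.390000, y=1.354421: f=-0.393025 → y ← 1.354421 + 0.13·(-0.393025) = 1.303328
y(0.52) ≈ 1.3033

1.3033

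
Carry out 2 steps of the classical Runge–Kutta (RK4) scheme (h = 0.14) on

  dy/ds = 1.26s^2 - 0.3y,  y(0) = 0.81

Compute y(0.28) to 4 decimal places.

RK4: k1 = f(s_n, y_n); k2 = f(s_n + h/2, y_n + (h/2)·k1); k3 = f(s_n + h/2, y_n + (h/2)·k2); k4 = f(s_n + h, y_n + h·k3); y_{n+1} = y_n + (h/6)·(k1 + 2k2 + 2k3 + k4).
s=0.000000, y=0.810000:
  k1 = f(0.000000, 0.810000) = -0.243000
  k2 = f(0.070000, 0.792990) = -0.231723
  k3 = f(0.070000, 0.793779) = -0.231960
  k4 = f(0.140000, 0.777526) = -0.208562
  y ← 0.810000 + (0.14/6)·(k1 + 2k2 + 2k3 + k4) = 0.777825
s=0.140000, y=0.777825:
  k1 = f(0.140000, 0.777825) = -0.208652
  k2 = f(0.210000, 0.763219) = -0.173400
  k3 = f(0.210000, 0.765687) = -0.174140
  k4 = f(0.280000, 0.753445) = -0.127250
  y ← 0.777825 + (0.14/6)·(k1 + 2k2 + 2k3 + k4) = 0.753769
y(0.28) ≈ 0.7538

0.7538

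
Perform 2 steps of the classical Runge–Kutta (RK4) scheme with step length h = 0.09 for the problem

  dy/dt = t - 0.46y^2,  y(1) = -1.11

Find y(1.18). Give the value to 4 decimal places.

-1.0074

RK4: k1 = f(t_n, y_n); k2 = f(t_n + h/2, y_n + (h/2)·k1); k3 = f(t_n + h/2, y_n + (h/2)·k2); k4 = f(t_n + h, y_n + h·k3); y_{n+1} = y_n + (h/6)·(k1 + 2k2 + 2k3 + k4).
t=1.000000, y=-1.110000:
  k1 = f(1.000000, -1.110000) = 0.433234
  k2 = f(1.045000, -1.090504) = 0.497968
  k3 = f(1.045000, -1.087591) = 0.500887
  k4 = f(1.090000, -1.064920) = 0.568335
  y ← -1.110000 + (0.09/6)·(k1 + 2k2 + 2k3 + k4) = -1.065011
t=1.090000, y=-1.065011:
  k1 = f(1.090000, -1.065011) = 0.568246
  k2 = f(1.135000, -1.039440) = 0.638000
  k3 = f(1.135000, -1.036301) = 0.640997
  k4 = f(1.180000, -1.007321) = 0.713240
  y ← -1.065011 + (0.09/6)·(k1 + 2k2 + 2k3 + k4) = -1.007419
y(1.18) ≈ -1.0074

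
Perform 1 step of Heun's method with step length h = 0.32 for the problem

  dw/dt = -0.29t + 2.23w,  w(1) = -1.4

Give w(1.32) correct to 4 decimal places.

-2.8963

Heun: k1 = f(t_n, w_n); k2 = f(t_n + h, w_n + h·k1); w_{n+1} = w_n + (h/2)·(k1 + k2).
t=1.000000, w=-1.400000:
  k1 = f(1.000000, -1.400000) = -3.412000
  k2 = f(1.320000, -2.491840) = -5.939603
  w ← -1.400000 + (0.32/2)·(-3.412000 + (-5.939603)) = -2.896257
w(1.32) ≈ -2.8963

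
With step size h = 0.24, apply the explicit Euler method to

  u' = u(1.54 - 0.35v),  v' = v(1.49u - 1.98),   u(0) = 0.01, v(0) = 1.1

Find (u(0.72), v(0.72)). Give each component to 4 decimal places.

0.0227, 0.1633

Euler on (u,v): u_{n+1} = u_n + h·u', v_{n+1} = v_n + h·v'.
0.000000: (0.010000, 1.100000); f=(0.011550, -2.161610) → (0.012772, 0.581214)
0.240000: (0.012772, 0.581214); f=(0.017071, -1.139742) → (0.016869, 0.307675)
0.480000: (0.016869, 0.307675); f=(0.024162, -0.601464) → (0.022668, 0.163324)
(u(0.72), v(0.72)) ≈ (0.0227, 0.1633)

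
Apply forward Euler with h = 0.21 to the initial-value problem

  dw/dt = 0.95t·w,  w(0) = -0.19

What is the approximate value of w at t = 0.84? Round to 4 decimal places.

Euler: w_{n+1} = w_n + h·f(t_n, w_n).
t=0.000000, w=-0.190000: f=0.000000 → w ← -0.190000 + 0.21·0.000000 = -0.190000
t=0.210000, w=-0.190000: f=-0.037905 → w ← -0.190000 + 0.21·(-0.037905) = -0.197960
t=0.420000, w=-0.197960: f=-0.078986 → w ← -0.197960 + 0.21·(-0.078986) = -0.214547
t=0.630000, w=-0.214547: f=-0.128406 → w ← -0.214547 + 0.21·(-0.128406) = -0.241512
w(0.84) ≈ -0.2415

-0.2415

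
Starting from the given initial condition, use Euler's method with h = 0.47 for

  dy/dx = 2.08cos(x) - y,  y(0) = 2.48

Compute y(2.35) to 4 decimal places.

Euler: y_{n+1} = y_n + h·f(x_n, y_n).
x=0.000000, y=2.480000: f=-0.400000 → y ← 2.480000 + 0.47·(-0.400000) = 2.292000
x=0.470000, y=2.292000: f=-0.437538 → y ← 2.292000 + 0.47·(-0.437538) = 2.086357
x=0.940000, y=2.086357: f=-0.859598 → y ← 2.086357 + 0.47·(-0.859598) = 1.682346
x=1.410000, y=1.682346: f=-1.349329 → y ← 1.682346 + 0.47·(-1.349329) = 1.048161
x=1.880000, y=1.048161: f=-1.681106 → y ← 1.048161 + 0.47·(-1.681106) = 0.258042
y(2.35) ≈ 0.2580

0.2580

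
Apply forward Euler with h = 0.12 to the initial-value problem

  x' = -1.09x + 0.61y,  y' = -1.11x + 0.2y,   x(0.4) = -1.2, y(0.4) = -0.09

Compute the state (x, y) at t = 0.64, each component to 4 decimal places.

-0.9074, 0.2091

Euler on (x,y): x_{n+1} = x_n + h·x', y_{n+1} = y_n + h·y'.
0.400000: (-1.200000, -0.090000); f=(1.253100, 1.314000) → (-1.049628, 0.067680)
0.520000: (-1.049628, 0.067680); f=(1.185379, 1.178623) → (-0.907382, 0.209115)
(x(0.64), y(0.64)) ≈ (-0.9074, 0.2091)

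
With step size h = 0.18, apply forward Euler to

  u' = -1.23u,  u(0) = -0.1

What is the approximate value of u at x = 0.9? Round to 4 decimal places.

Euler: u_{n+1} = u_n + h·f(x_n, u_n).
x=0.000000, u=-0.100000: f=0.123000 → u ← -0.100000 + 0.18·0.123000 = -0.077860
x=0.180000, u=-0.077860: f=0.095768 → u ← -0.077860 + 0.18·0.095768 = -0.060622
x=0.360000, u=-0.060622: f=0.074565 → u ← -0.060622 + 0.18·0.074565 = -0.047200
x=0.540000, u=-0.047200: f=0.058056 → u ← -0.047200 + 0.18·0.058056 = -0.036750
x=0.720000, u=-0.036750: f=0.045203 → u ← -0.036750 + 0.18·0.045203 = -0.028614
u(0.9) ≈ -0.0286

-0.0286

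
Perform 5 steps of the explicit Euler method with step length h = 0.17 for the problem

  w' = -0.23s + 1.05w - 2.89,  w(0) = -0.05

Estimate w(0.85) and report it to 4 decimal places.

Euler: w_{n+1} = w_n + h·f(s_n, w_n).
s=0.000000, w=-0.050000: f=-2.942500 → w ← -0.050000 + 0.17·(-2.942500) = -0.550225
s=0.170000, w=-0.550225: f=-3.506836 → w ← -0.550225 + 0.17·(-3.506836) = -1.146387
s=0.340000, w=-1.146387: f=-4.171907 → w ← -1.146387 + 0.17·(-4.171907) = -1.855611
s=0.510000, w=-1.855611: f=-4.955692 → w ← -1.855611 + 0.17·(-4.955692) = -2.698079
s=0.680000, w=-2.698079: f=-5.879383 → w ← -2.698079 + 0.17·(-5.879383) = -3.697574
w(0.85) ≈ -3.6976

-3.6976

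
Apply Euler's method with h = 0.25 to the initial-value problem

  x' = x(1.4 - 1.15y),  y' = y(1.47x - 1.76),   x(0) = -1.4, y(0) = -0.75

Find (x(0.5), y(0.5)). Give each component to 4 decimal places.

Euler on (x,y): x_{n+1} = x_n + h·x', y_{n+1} = y_n + h·y'.
0.000000: (-1.400000, -0.750000); f=(-3.167500, 2.863500) → (-2.191875, -0.034125)
0.250000: (-2.191875, -0.034125); f=(-3.154642, 0.170013) → (-2.980536, 0.008378)
(x(0.5), y(0.5)) ≈ (-2.9805, 0.0084)

-2.9805, 0.0084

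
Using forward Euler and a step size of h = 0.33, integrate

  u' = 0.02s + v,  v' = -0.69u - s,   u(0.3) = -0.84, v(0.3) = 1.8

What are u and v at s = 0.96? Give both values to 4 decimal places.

Euler on (u,v): u_{n+1} = u_n + h·u', v_{n+1} = v_n + h·v'.
0.300000: (-0.840000, 1.800000); f=(1.806000, 0.279600) → (-0.244020, 1.892268)
0.630000: (-0.244020, 1.892268); f=(1.904868, -0.461626) → (0.384586, 1.739931)
(u(0.96), v(0.96)) ≈ (0.3846, 1.7399)

0.3846, 1.7399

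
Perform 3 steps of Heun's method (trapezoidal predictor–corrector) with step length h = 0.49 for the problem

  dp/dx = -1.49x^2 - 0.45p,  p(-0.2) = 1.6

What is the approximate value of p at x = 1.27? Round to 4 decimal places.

Heun: k1 = f(x_n, p_n); k2 = f(x_n + h, p_n + h·k1); p_{n+1} = p_n + (h/2)·(k1 + k2).
x=-0.200000, p=1.600000:
  k1 = f(-0.200000, 1.600000) = -0.779600
  k2 = f(0.290000, 1.217996) = -0.673407
  p ← 1.600000 + (0.49/2)·(-0.779600 + (-0.673407)) = 1.244013
x=0.290000, p=1.244013:
  k1 = f(0.290000, 1.244013) = -0.685115
  k2 = f(0.780000, 0.908307) = -1.315254
  p ← 1.244013 + (0.49/2)·(-0.685115 + (-1.315254)) = 0.753923
x=0.780000, p=0.753923:
  k1 = f(0.780000, 0.753923) = -1.245781
  k2 = f(1.270000, 0.143490) = -2.467791
  p ← 0.753923 + (0.49/2)·(-1.245781 + (-2.467791)) = -0.155903
p(1.27) ≈ -0.1559

-0.1559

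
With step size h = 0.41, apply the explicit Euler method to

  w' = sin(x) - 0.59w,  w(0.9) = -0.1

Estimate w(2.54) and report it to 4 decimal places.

0.9895

Euler: w_{n+1} = w_n + h·f(x_n, w_n).
x=0.900000, w=-0.100000: f=0.842327 → w ← -0.100000 + 0.41·0.842327 = 0.245354
x=1.310000, w=0.245354: f=0.821426 → w ← 0.245354 + 0.41·0.821426 = 0.582139
x=1.720000, w=0.582139: f=0.645428 → w ← 0.582139 + 0.41·0.645428 = 0.846764
x=2.130000, w=0.846764: f=0.348087 → w ← 0.846764 + 0.41·0.348087 = 0.989480
w(2.54) ≈ 0.9895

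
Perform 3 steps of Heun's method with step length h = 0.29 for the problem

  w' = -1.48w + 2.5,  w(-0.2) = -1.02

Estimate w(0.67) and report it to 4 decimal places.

0.9000

Heun: k1 = f(t_n, w_n); k2 = f(t_n + h, w_n + h·k1); w_{n+1} = w_n + (h/2)·(k1 + k2).
t=-0.200000, w=-1.020000:
  k1 = f(-0.200000, -1.020000) = 4.009600
  k2 = f(0.090000, 0.142784) = 2.288680
  w ← -1.020000 + (0.29/2)·(4.009600 + 2.288680) = -0.106749
t=0.090000, w=-0.106749:
  k1 = f(0.090000, -0.106749) = 2.657989
  k2 = f(0.380000, 0.664067) = 1.517180
  w ← -0.106749 + (0.29/2)·(2.657989 + 1.517180) = 0.498650
t=0.380000, w=0.498650:
  k1 = f(0.380000, 0.498650) = 1.761998
  k2 = f(0.670000, 1.009629) = 1.005748
  w ← 0.498650 + (0.29/2)·(1.761998 + 1.005748) = 0.899973
w(0.67) ≈ 0.9000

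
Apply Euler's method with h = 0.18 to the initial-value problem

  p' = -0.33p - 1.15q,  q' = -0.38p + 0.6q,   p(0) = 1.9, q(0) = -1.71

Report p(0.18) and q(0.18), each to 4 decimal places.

Euler on (p,q): p_{n+1} = p_n + h·p', q_{n+1} = q_n + h·q'.
0.000000: (1.900000, -1.710000); f=(1.339500, -1.748000) → (2.141110, -2.024640)
(p(0.18), q(0.18)) ≈ (2.1411, -2.0246)

2.1411, -2.0246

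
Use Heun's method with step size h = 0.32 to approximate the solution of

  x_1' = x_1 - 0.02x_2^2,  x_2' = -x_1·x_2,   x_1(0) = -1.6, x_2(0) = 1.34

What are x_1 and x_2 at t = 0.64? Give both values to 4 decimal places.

-3.1130, 5.1303

Heun on (x_1,x_2): k1 = f(t_n, state_n); k2 = f(t_n + h, state_n + h·k1); state_{n+1} = state_n + (h/2)·(k1 + k2).
0.000000: (-1.600000, 1.340000)
  k1 = (-1.635912, 2.144000)
  predictor → (-2.123492, 2.026080)
  k2 = (-2.205592, 4.302364)
  → (-2.214641, 2.371418)
0.320000: (-2.214641, 2.371418)
  k1 = (-2.327113, 5.251839)
  predictor → (-2.959317, 4.052007)
  k2 = (-3.287692, 11.991172)
  → (-3.113009, 5.130300)
(x_1(0.64), x_2(0.64)) ≈ (-3.1130, 5.1303)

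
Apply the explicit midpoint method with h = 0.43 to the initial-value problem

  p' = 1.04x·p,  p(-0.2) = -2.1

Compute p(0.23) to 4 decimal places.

Midpoint: k1 = f(x_n, p_n); k2 = f(x_n + h/2, p_n + (h/2)·k1); p_{n+1} = p_n + h·k2.
x=-0.200000, p=-2.100000:
  k1 = f(-0.200000, -2.100000) = 0.436800
  k2 = f(0.015000, -2.006088) = -0.031295
  p ← -2.100000 + 0.43·(-0.031295) = -2.113457
p(0.23) ≈ -2.1135

-2.1135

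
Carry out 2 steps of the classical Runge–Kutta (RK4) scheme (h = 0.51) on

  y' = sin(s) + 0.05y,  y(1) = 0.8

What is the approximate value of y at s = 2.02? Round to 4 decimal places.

1.8414

RK4: k1 = f(s_n, y_n); k2 = f(s_n + h/2, y_n + (h/2)·k1); k3 = f(s_n + h/2, y_n + (h/2)·k2); k4 = f(s_n + h, y_n + h·k3); y_{n+1} = y_n + (h/6)·(k1 + 2k2 + 2k3 + k4).
s=1.000000, y=0.800000:
  k1 = f(1.000000, 0.800000) = 0.881471
  k2 = f(1.255000, 1.024775) = 1.001788
  k3 = f(1.255000, 1.055456) = 1.003322
  k4 = f(1.510000, 1.311694) = 1.063737
  y ← 0.800000 + (0.51/6)·(k1 + 2k2 + 2k3 + k4) = 1.306211
s=1.510000, y=1.306211:
  k1 = f(1.510000, 1.306211) = 1.063463
  k2 = f(1.765000, 1.577395) = 1.060071
  k3 = f(1.765000, 1.576530) = 1.060028
  k4 = f(2.020000, 1.846826) = 0.993134
  y ← 1.306211 + (0.51/6)·(k1 + 2k2 + 2k3 + k4) = 1.841439
y(2.02) ≈ 1.8414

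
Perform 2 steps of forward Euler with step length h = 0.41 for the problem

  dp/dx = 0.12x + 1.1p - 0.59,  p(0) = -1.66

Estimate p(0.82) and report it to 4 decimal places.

-4.0677

Euler: p_{n+1} = p_n + h·f(x_n, p_n).
x=0.000000, p=-1.660000: f=-2.416000 → p ← -1.660000 + 0.41·(-2.416000) = -2.650560
x=0.410000, p=-2.650560: f=-3.456416 → p ← -2.650560 + 0.41·(-3.456416) = -4.067691
p(0.82) ≈ -4.0677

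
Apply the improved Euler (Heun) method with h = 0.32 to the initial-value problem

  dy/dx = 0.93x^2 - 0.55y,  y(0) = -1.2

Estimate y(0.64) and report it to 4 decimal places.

Heun: k1 = f(x_n, y_n); k2 = f(x_n + h, y_n + h·k1); y_{n+1} = y_n + (h/2)·(k1 + k2).
x=0.000000, y=-1.200000:
  k1 = f(0.000000, -1.200000) = 0.660000
  k2 = f(0.320000, -0.988800) = 0.639072
  y ← -1.200000 + (0.32/2)·(0.660000 + 0.639072) = -0.992148
x=0.320000, y=-0.992148:
  k1 = f(0.320000, -0.992148) = 0.640914
  k2 = f(0.640000, -0.787056) = 0.813809
  y ← -0.992148 + (0.32/2)·(0.640914 + 0.813809) = -0.759393
y(0.64) ≈ -0.7594

-0.7594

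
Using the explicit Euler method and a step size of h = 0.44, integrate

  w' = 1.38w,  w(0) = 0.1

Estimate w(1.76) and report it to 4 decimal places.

Euler: w_{n+1} = w_n + h·f(t_n, w_n).
t=0.000000, w=0.100000: f=0.138000 → w ← 0.100000 + 0.44·0.138000 = 0.160720
t=0.440000, w=0.160720: f=0.221794 → w ← 0.160720 + 0.44·0.221794 = 0.258309
t=0.880000, w=0.258309: f=0.356467 → w ← 0.258309 + 0.44·0.356467 = 0.415155
t=1.320000, w=0.415155: f=0.572913 → w ← 0.415155 + 0.44·0.572913 = 0.667236
w(1.76) ≈ 0.6672

0.6672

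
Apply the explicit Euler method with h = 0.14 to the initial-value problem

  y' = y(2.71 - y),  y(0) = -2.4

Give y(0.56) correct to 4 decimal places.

-84.8715

Euler: y_{n+1} = y_n + h·f(t_n, y_n).
t=0.000000, y=-2.400000: f=-12.264000 → y ← -2.400000 + 0.14·(-12.264000) = -4.116960
t=0.140000, y=-4.116960: f=-28.106321 → y ← -4.116960 + 0.14·(-28.106321) = -8.051845
t=0.280000, y=-8.051845: f=-86.652707 → y ← -8.051845 + 0.14·(-86.652707) = -20.183224
t=0.420000, y=-20.183224: f=-462.059068 → y ← -20.183224 + 0.14·(-462.059068) = -84.871494
y(0.56) ≈ -84.8715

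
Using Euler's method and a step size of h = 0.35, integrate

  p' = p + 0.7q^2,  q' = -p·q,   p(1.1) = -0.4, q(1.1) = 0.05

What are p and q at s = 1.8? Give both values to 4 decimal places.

Euler on (p,q): p_{n+1} = p_n + h·p', q_{n+1} = q_n + h·q'.
1.100000: (-0.400000, 0.050000); f=(-0.398250, 0.020000) → (-0.539388, 0.057000)
1.450000: (-0.539388, 0.057000); f=(-0.537113, 0.030745) → (-0.727377, 0.067761)
(p(1.8), q(1.8)) ≈ (-0.7274, 0.0678)

-0.7274, 0.0678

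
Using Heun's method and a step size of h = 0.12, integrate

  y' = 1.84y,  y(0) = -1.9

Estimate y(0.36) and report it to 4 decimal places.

Heun: k1 = f(t_n, y_n); k2 = f(t_n + h, y_n + h·k1); y_{n+1} = y_n + (h/2)·(k1 + k2).
t=0.000000, y=-1.900000:
  k1 = f(0.000000, -1.900000) = -3.496000
  k2 = f(0.120000, -2.319520) = -4.267917
  y ← -1.900000 + (0.12/2)·(-3.496000 + (-4.267917)) = -2.365835
t=0.120000, y=-2.365835:
  k1 = f(0.120000, -2.365835) = -4.353136
  k2 = f(0.240000, -2.888211) = -5.314309
  y ← -2.365835 + (0.12/2)·(-4.353136 + (-5.314309)) = -2.945882
t=0.240000, y=-2.945882:
  k1 = f(0.240000, -2.945882) = -5.420422
  k2 = f(0.360000, -3.596332) = -6.617252
  y ← -2.945882 + (0.12/2)·(-5.420422 + (-6.617252)) = -3.668142
y(0.36) ≈ -3.6681

-3.6681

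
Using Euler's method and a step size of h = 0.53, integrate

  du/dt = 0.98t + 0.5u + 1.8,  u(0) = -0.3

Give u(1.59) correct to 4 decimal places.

Euler: u_{n+1} = u_n + h·f(t_n, u_n).
t=0.000000, u=-0.300000: f=1.650000 → u ← -0.300000 + 0.53·1.650000 = 0.574500
t=0.530000, u=0.574500: f=2.606650 → u ← 0.574500 + 0.53·2.606650 = 1.956025
t=1.060000, u=1.956025: f=3.816812 → u ← 1.956025 + 0.53·3.816812 = 3.978935
u(1.59) ≈ 3.9789

3.9789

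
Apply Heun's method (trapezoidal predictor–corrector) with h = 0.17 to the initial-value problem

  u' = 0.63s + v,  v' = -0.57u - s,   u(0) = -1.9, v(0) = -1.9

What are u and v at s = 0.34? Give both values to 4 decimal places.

Heun on (u,v): k1 = f(s_n, state_n); k2 = f(s_n + h, state_n + h·k1); state_{n+1} = state_n + (h/2)·(k1 + k2).
0.000000: (-1.900000, -1.900000)
  k1 = (-1.900000, 1.083000)
  predictor → (-2.223000, -1.715890)
  k2 = (-1.608790, 1.097110)
  → (-2.198247, -1.714691)
0.170000: (-2.198247, -1.714691)
  k1 = (-1.607591, 1.083001)
  predictor → (-2.471538, -1.530581)
  k2 = (-1.316381, 1.068776)
  → (-2.446785, -1.531790)
(u(0.34), v(0.34)) ≈ (-2.4468, -1.5318)

-2.4468, -1.5318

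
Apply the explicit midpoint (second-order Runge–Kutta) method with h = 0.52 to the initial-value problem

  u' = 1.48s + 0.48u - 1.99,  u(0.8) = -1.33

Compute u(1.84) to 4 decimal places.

Midpoint: k1 = f(s_n, u_n); k2 = f(s_n + h/2, u_n + (h/2)·k1); u_{n+1} = u_n + h·k2.
s=0.800000, u=-1.330000:
  k1 = f(0.800000, -1.330000) = -1.444400
  k2 = f(1.060000, -1.705544) = -1.239861
  u ← -1.330000 + 0.52·(-1.239861) = -1.974728
s=1.320000, u=-1.974728:
  k1 = f(1.320000, -1.974728) = -0.984269
  k2 = f(1.580000, -2.230638) = -0.722306
  u ← -1.974728 + 0.52·(-0.722306) = -2.350327
u(1.84) ≈ -2.3503

-2.3503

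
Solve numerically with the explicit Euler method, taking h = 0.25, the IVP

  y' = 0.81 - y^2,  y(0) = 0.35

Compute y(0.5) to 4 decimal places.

0.6563

Euler: y_{n+1} = y_n + h·f(t_n, y_n).
t=0.000000, y=0.350000: f=0.687500 → y ← 0.350000 + 0.25·0.687500 = 0.521875
t=0.250000, y=0.521875: f=0.537646 → y ← 0.521875 + 0.25·0.537646 = 0.656287
y(0.5) ≈ 0.6563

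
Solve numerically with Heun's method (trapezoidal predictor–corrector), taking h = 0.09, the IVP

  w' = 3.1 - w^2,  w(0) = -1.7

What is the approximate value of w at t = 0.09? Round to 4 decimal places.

-1.6782

Heun: k1 = f(t_n, w_n); k2 = f(t_n + h, w_n + h·k1); w_{n+1} = w_n + (h/2)·(k1 + k2).
t=0.000000, w=-1.700000:
  k1 = f(0.000000, -1.700000) = 0.210000
  k2 = f(0.090000, -1.681100) = 0.273903
  w ← -1.700000 + (0.09/2)·(0.210000 + 0.273903) = -1.678224
w(0.09) ≈ -1.6782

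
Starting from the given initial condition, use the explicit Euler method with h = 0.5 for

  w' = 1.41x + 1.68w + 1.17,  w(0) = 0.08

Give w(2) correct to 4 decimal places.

11.7513

Euler: w_{n+1} = w_n + h·f(x_n, w_n).
x=0.000000, w=0.080000: f=1.304400 → w ← 0.080000 + 0.5·1.304400 = 0.732200
x=0.500000, w=0.732200: f=3.105096 → w ← 0.732200 + 0.5·3.105096 = 2.284748
x=1.000000, w=2.284748: f=6.418377 → w ← 2.284748 + 0.5·6.418377 = 5.493936
x=1.500000, w=5.493936: f=12.514813 → w ← 5.493936 + 0.5·12.514813 = 11.751343
w(2) ≈ 11.7513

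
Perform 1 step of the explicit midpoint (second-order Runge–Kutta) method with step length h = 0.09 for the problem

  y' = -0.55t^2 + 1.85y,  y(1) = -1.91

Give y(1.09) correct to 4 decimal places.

Midpoint: k1 = f(t_n, y_n); k2 = f(t_n + h/2, y_n + (h/2)·k1); y_{n+1} = y_n + h·k2.
t=1.000000, y=-1.910000:
  k1 = f(1.000000, -1.910000) = -4.083500
  k2 = f(1.045000, -2.093757) = -4.474065
  y ← -1.910000 + 0.09·(-4.474065) = -2.312666
y(1.09) ≈ -2.3127

-2.3127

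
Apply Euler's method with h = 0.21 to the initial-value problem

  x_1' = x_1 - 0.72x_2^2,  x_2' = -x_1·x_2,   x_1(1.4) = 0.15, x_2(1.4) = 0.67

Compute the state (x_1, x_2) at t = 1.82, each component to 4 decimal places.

Euler on (x_1,x_2): x_1_{n+1} = x_1_n + h·x_1', x_2_{n+1} = x_2_n + h·x_2'.
1.400000: (0.150000, 0.670000); f=(-0.173208, -0.100500) → (0.113626, 0.648895)
1.610000: (0.113626, 0.648895); f=(-0.189540, -0.073732) → (0.073823, 0.633411)
(x_1(1.82), x_2(1.82)) ≈ (0.0738, 0.6334)

0.0738, 0.6334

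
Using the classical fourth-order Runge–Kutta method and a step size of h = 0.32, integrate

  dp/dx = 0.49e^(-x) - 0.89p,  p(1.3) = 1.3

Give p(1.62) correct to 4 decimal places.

RK4: k1 = f(x_n, p_n); k2 = f(x_n + h/2, p_n + (h/2)·k1); k3 = f(x_n + h/2, p_n + (h/2)·k2); k4 = f(x_n + h, p_n + h·k3); p_{n+1} = p_n + (h/6)·(k1 + 2k2 + 2k3 + k4).
x=1.300000, p=1.300000:
  k1 = f(1.300000, 1.300000) = -1.023459
  k2 = f(1.460000, 1.136246) = -0.897464
  k3 = f(1.460000, 1.156406) = -0.915405
  k4 = f(1.620000, 1.007070) = -0.799322
  p ← 1.300000 + (0.32/6)·(k1 + 2k2 + 2k3 + k4) = 1.009412
p(1.62) ≈ 1.0094

1.0094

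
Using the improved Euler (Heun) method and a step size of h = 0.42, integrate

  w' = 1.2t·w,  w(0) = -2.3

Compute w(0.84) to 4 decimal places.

-3.4650

Heun: k1 = f(t_n, w_n); k2 = f(t_n + h, w_n + h·k1); w_{n+1} = w_n + (h/2)·(k1 + k2).
t=0.000000, w=-2.300000:
  k1 = f(0.000000, -2.300000) = 0.000000
  k2 = f(0.420000, -2.300000) = -1.159200
  w ← -2.300000 + (0.42/2)·(0.000000 + (-1.159200)) = -2.543432
t=0.420000, w=-2.543432:
  k1 = f(0.420000, -2.543432) = -1.281890
  k2 = f(0.840000, -3.081826) = -3.106480
  w ← -2.543432 + (0.42/2)·(-1.281890 + (-3.106480)) = -3.464990
w(0.84) ≈ -3.4650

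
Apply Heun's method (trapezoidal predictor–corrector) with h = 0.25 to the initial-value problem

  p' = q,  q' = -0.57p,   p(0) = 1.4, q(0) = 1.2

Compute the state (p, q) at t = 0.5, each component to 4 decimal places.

1.8900, 0.7230

Heun on (p,q): k1 = f(t_n, state_n); k2 = f(t_n + h, state_n + h·k1); state_{n+1} = state_n + (h/2)·(k1 + k2).
0.000000: (1.400000, 1.200000)
  k1 = (1.200000, -0.798000)
  predictor → (1.700000, 1.000500)
  k2 = (1.000500, -0.969000)
  → (1.675062, 0.979125)
0.250000: (1.675062, 0.979125)
  k1 = (0.979125, -0.954786)
  predictor → (1.919844, 0.740429)
  k2 = (0.740429, -1.094311)
  → (1.890007, 0.722988)
(p(0.5), q(0.5)) ≈ (1.8900, 0.7230)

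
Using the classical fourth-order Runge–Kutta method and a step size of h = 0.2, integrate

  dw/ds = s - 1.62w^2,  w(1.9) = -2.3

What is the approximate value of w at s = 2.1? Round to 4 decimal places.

-6.3770

RK4: k1 = f(s_n, w_n); k2 = f(s_n + h/2, w_n + (h/2)·k1); k3 = f(s_n + h/2, w_n + (h/2)·k2); k4 = f(s_n + h, w_n + h·k3); w_{n+1} = w_n + (h/6)·(k1 + 2k2 + 2k3 + k4).
s=1.900000, w=-2.300000:
  k1 = f(1.900000, -2.300000) = -6.669800
  k2 = f(2.000000, -2.966980) = -12.260812
  k3 = f(2.000000, -3.526081) = -18.141863
  k4 = f(2.100000, -5.928373) = -54.835874
  w ← -2.300000 + (0.2/6)·(k1 + 2k2 + 2k3 + k4) = -6.377034
w(2.1) ≈ -6.3770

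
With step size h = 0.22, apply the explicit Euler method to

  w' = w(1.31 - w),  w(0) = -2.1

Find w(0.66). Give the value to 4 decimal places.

Euler: w_{n+1} = w_n + h·f(s_n, w_n).
s=0.000000, w=-2.100000: f=-7.161000 → w ← -2.100000 + 0.22·(-7.161000) = -3.675420
s=0.220000, w=-3.675420: f=-18.323512 → w ← -3.675420 + 0.22·(-18.323512) = -7.706593
s=0.440000, w=-7.706593: f=-69.487208 → w ← -7.706593 + 0.22·(-69.487208) = -22.993778
w(0.66) ≈ -22.9938

-22.9938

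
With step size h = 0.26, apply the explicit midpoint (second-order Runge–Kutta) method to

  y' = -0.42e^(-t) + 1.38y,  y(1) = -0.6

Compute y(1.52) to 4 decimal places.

Midpoint: k1 = f(t_n, y_n); k2 = f(t_n + h/2, y_n + (h/2)·k1); y_{n+1} = y_n + h·k2.
t=1.000000, y=-0.600000:
  k1 = f(1.000000, -0.600000) = -0.982509
  k2 = f(1.130000, -0.727726) = -1.139936
  y ← -0.600000 + 0.26·(-1.139936) = -0.896383
t=1.260000, y=-0.896383:
  k1 = f(1.260000, -0.896383) = -1.356144
  k2 = f(1.390000, -1.072682) = -1.584913
  y ← -0.896383 + 0.26·(-1.584913) = -1.308461
y(1.52) ≈ -1.3085

-1.3085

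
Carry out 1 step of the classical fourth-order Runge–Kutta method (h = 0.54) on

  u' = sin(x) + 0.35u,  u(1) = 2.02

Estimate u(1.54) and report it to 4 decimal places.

RK4: k1 = f(x_n, u_n); k2 = f(x_n + h/2, u_n + (h/2)·k1); k3 = f(x_n + h/2, u_n + (h/2)·k2); k4 = f(x_n + h, u_n + h·k3); u_{n+1} = u_n + (h/6)·(k1 + 2k2 + 2k3 + k4).
x=1.000000, u=2.020000:
  k1 = f(1.000000, 2.020000) = 1.548471
  k2 = f(1.270000, 2.438087) = 1.808431
  k3 = f(1.270000, 2.508276) = 1.832998
  k4 = f(1.540000, 3.009819) = 2.052962
  u ← 2.020000 + (0.54/6)·(k1 + 2k2 + 2k3 + k4) = 2.999586
u(1.54) ≈ 2.9996

2.9996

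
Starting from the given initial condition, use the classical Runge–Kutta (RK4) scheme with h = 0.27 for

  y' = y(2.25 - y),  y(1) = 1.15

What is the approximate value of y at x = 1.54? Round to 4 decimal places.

RK4: k1 = f(x_n, y_n); k2 = f(x_n + h/2, y_n + (h/2)·k1); k3 = f(x_n + h/2, y_n + (h/2)·k2); k4 = f(x_n + h, y_n + h·k3); y_{n+1} = y_n + (h/6)·(k1 + 2k2 + 2k3 + k4).
x=1.000000, y=1.150000:
  k1 = f(1.000000, 1.150000) = 1.265000
  k2 = f(1.135000, 1.320775) = 1.227297
  k3 = f(1.135000, 1.315685) = 1.229264
  k4 = f(1.270000, 1.481901) = 1.138246
  y ← 1.150000 + (0.27/6)·(k1 + 2k2 + 2k3 + k4) = 1.479237
x=1.270000, y=1.479237:
  k1 = f(1.270000, 1.479237) = 1.140141
  k2 = f(1.405000, 1.633156) = 1.007403
  k3 = f(1.405000, 1.615236) = 1.025294
  k4 = f(1.540000, 1.756066) = 0.867381
  y ← 1.479237 + (0.27/6)·(k1 + 2k2 + 2k3 + k4) = 1.752518
y(1.54) ≈ 1.7525

1.7525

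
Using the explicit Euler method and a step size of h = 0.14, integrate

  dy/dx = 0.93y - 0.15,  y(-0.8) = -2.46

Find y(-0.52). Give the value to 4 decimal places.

-3.1870

Euler: y_{n+1} = y_n + h·f(x_n, y_n).
x=-0.800000, y=-2.460000: f=-2.437800 → y ← -2.460000 + 0.14·(-2.437800) = -2.801292
x=-0.660000, y=-2.801292: f=-2.755202 → y ← -2.801292 + 0.14·(-2.755202) = -3.187020
y(-0.52) ≈ -3.1870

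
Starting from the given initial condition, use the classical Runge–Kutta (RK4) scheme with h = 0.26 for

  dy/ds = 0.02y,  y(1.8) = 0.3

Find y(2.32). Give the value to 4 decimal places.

0.3031

RK4: k1 = f(s_n, y_n); k2 = f(s_n + h/2, y_n + (h/2)·k1); k3 = f(s_n + h/2, y_n + (h/2)·k2); k4 = f(s_n + h, y_n + h·k3); y_{n+1} = y_n + (h/6)·(k1 + 2k2 + 2k3 + k4).
s=1.800000, y=0.300000:
  k1 = f(1.800000, 0.300000) = 0.006000
  k2 = f(1.930000, 0.300780) = 0.006016
  k3 = f(1.930000, 0.300782) = 0.006016
  k4 = f(2.060000, 0.301564) = 0.006031
  y ← 0.300000 + (0.26/6)·(k1 + 2k2 + 2k3 + k4) = 0.301564
s=2.060000, y=0.301564:
  k1 = f(2.060000, 0.301564) = 0.006031
  k2 = f(2.190000, 0.302348) = 0.006047
  k3 = f(2.190000, 0.302350) = 0.006047
  k4 = f(2.320000, 0.303136) = 0.006063
  y ← 0.301564 + (0.26/6)·(k1 + 2k2 + 2k3 + k4) = 0.303136
y(2.32) ≈ 0.3031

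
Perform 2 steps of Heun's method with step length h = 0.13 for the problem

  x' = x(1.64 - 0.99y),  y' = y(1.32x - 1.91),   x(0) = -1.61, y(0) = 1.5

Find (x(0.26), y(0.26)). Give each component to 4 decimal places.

Heun on (x,y): k1 = f(t_n, state_n); k2 = f(t_n + h, state_n + h·k1); state_{n+1} = state_n + (h/2)·(k1 + k2).
0.000000: (-1.610000, 1.500000)
  k1 = (-0.249550, -6.052800)
  predictor → (-1.642442, 0.713136)
  k2 = (-1.534033, -2.908185)
  → (-1.725933, 0.917536)
0.130000: (-1.725933, 0.917536)
  k1 = (-1.262760, -3.842853)
  predictor → (-1.890092, 0.417965)
  k2 = (-2.317658, -1.841103)
  → (-1.958660, 0.548079)
(x(0.26), y(0.26)) ≈ (-1.9587, 0.5481)

-1.9587, 0.5481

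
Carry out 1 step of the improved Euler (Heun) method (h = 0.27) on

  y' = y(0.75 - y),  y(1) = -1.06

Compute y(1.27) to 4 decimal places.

Heun: k1 = f(x_n, y_n); k2 = f(x_n + h, y_n + h·k1); y_{n+1} = y_n + (h/2)·(k1 + k2).
x=1.000000, y=-1.060000:
  k1 = f(1.000000, -1.060000) = -1.918600
  k2 = f(1.270000, -1.578022) = -3.673670
  y ← -1.060000 + (0.27/2)·(-1.918600 + (-3.673670)) = -1.814956
y(1.27) ≈ -1.8150

-1.8150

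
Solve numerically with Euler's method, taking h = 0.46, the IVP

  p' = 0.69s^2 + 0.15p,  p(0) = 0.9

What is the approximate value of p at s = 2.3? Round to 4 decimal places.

3.3662

Euler: p_{n+1} = p_n + h·f(s_n, p_n).
s=0.000000, p=0.900000: f=0.135000 → p ← 0.900000 + 0.46·0.135000 = 0.962100
s=0.460000, p=0.962100: f=0.290319 → p ← 0.962100 + 0.46·0.290319 = 1.095647
s=0.920000, p=1.095647: f=0.748363 → p ← 1.095647 + 0.46·0.748363 = 1.439894
s=1.380000, p=1.439894: f=1.530020 → p ← 1.439894 + 0.46·1.530020 = 2.143703
s=1.840000, p=2.143703: f=2.657619 → p ← 2.143703 + 0.46·2.657619 = 3.366208
p(2.3) ≈ 3.3662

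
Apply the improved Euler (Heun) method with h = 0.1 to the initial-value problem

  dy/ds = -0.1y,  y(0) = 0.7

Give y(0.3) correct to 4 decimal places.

Heun: k1 = f(s_n, y_n); k2 = f(s_n + h, y_n + h·k1); y_{n+1} = y_n + (h/2)·(k1 + k2).
s=0.000000, y=0.700000:
  k1 = f(0.000000, 0.700000) = -0.070000
  k2 = f(0.100000, 0.693000) = -0.069300
  y ← 0.700000 + (0.1/2)·(-0.070000 + (-0.069300)) = 0.693035
s=0.100000, y=0.693035:
  k1 = f(0.100000, 0.693035) = -0.069304
  k2 = f(0.200000, 0.686105) = -0.068610
  y ← 0.693035 + (0.1/2)·(-0.069304 + (-0.068610)) = 0.686139
s=0.200000, y=0.686139:
  k1 = f(0.200000, 0.686139) = -0.068614
  k2 = f(0.300000, 0.679278) = -0.067928
  y ← 0.686139 + (0.1/2)·(-0.068614 + (-0.067928)) = 0.679312
y(0.3) ≈ 0.6793

0.6793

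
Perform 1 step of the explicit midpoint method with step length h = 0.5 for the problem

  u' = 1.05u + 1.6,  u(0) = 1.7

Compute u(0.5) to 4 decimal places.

3.8368

Midpoint: k1 = f(t_n, u_n); k2 = f(t_n + h/2, u_n + (h/2)·k1); u_{n+1} = u_n + h·k2.
t=0.000000, u=1.700000:
  k1 = f(0.000000, 1.700000) = 3.385000
  k2 = f(0.250000, 2.546250) = 4.273562
  u ← 1.700000 + 0.5·4.273562 = 3.836781
u(0.5) ≈ 3.8368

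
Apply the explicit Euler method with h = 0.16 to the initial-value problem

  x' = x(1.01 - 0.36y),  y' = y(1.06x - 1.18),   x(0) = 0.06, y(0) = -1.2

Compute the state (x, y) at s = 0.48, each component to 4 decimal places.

0.1087, -0.6710

Euler on (x,y): x_{n+1} = x_n + h·x', y_{n+1} = y_n + h·y'.
0.000000: (0.060000, -1.200000); f=(0.086520, 1.339680) → (0.073843, -0.985651)
0.160000: (0.073843, -0.985651); f=(0.100784, 1.085918) → (0.089969, -0.811904)
0.320000: (0.089969, -0.811904); f=(0.117165, 0.880618) → (0.108715, -0.671005)
(x(0.48), y(0.48)) ≈ (0.1087, -0.6710)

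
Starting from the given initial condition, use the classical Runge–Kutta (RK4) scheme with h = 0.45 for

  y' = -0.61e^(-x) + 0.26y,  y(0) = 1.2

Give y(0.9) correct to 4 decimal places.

RK4: k1 = f(x_n, y_n); k2 = f(x_n + h/2, y_n + (h/2)·k1); k3 = f(x_n + h/2, y_n + (h/2)·k2); k4 = f(x_n + h, y_n + h·k3); y_{n+1} = y_n + (h/6)·(k1 + 2k2 + 2k3 + k4).
x=0.000000, y=1.200000:
  k1 = f(0.000000, 1.200000) = -0.298000
  k2 = f(0.225000, 1.132950) = -0.192528
  k3 = f(0.225000, 1.156681) = -0.186358
  k4 = f(0.450000, 1.116139) = -0.098757
  y ← 1.200000 + (0.45/6)·(k1 + 2k2 + 2k3 + k4) = 1.113410
x=0.450000, y=1.113410:
  k1 = f(0.450000, 1.113410) = -0.099466
  k2 = f(0.675000, 1.091030) = -0.026918
  k3 = f(0.675000, 1.107354) = -0.022673
  k4 = f(0.900000, 1.103207) = 0.038826
  y ← 1.113410 + (0.45/6)·(k1 + 2k2 + 2k3 + k4) = 1.101424
y(0.9) ≈ 1.1014

1.1014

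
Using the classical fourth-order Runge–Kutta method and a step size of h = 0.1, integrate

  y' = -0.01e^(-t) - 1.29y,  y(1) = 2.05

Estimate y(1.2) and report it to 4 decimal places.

1.5832

RK4: k1 = f(t_n, y_n); k2 = f(t_n + h/2, y_n + (h/2)·k1); k3 = f(t_n + h/2, y_n + (h/2)·k2); k4 = f(t_n + h, y_n + h·k3); y_{n+1} = y_n + (h/6)·(k1 + 2k2 + 2k3 + k4).
t=1.000000, y=2.050000:
  k1 = f(1.000000, 2.050000) = -2.648179
  k2 = f(1.050000, 1.917591) = -2.477192
  k3 = f(1.050000, 1.926140) = -2.488221
  k4 = f(1.100000, 1.801178) = -2.326848
  y ← 2.050000 + (0.1/6)·(k1 + 2k2 + 2k3 + k4) = 1.801569
t=1.100000, y=1.801569:
  k1 = f(1.100000, 1.801569) = -2.327353
  k2 = f(1.150000, 1.685201) = -2.177076
  k3 = f(1.150000, 1.692715) = -2.186769
  k4 = f(1.200000, 1.582892) = -2.044943
  y ← 1.801569 + (0.1/6)·(k1 + 2k2 + 2k3 + k4) = 1.583236
y(1.2) ≈ 1.5832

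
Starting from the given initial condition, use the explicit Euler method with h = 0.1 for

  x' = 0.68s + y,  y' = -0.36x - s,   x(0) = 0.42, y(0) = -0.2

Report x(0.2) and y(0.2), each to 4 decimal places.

Euler on (x,y): x_{n+1} = x_n + h·x', y_{n+1} = y_n + h·y'.
0.000000: (0.420000, -0.200000); f=(-0.200000, -0.151200) → (0.400000, -0.215120)
0.100000: (0.400000, -0.215120); f=(-0.147120, -0.244000) → (0.385288, -0.239520)
(x(0.2), y(0.2)) ≈ (0.3853, -0.2395)

0.3853, -0.2395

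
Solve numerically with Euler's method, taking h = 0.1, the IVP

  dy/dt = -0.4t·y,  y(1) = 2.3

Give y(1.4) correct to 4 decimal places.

Euler: y_{n+1} = y_n + h·f(t_n, y_n).
t=1.000000, y=2.300000: f=-0.920000 → y ← 2.300000 + 0.1·(-0.920000) = 2.208000
t=1.100000, y=2.208000: f=-0.971520 → y ← 2.208000 + 0.1·(-0.971520) = 2.110848
t=1.200000, y=2.110848: f=-1.013207 → y ← 2.110848 + 0.1·(-1.013207) = 2.009527
t=1.300000, y=2.009527: f=-1.044954 → y ← 2.009527 + 0.1·(-1.044954) = 1.905032
y(1.4) ≈ 1.9050

1.9050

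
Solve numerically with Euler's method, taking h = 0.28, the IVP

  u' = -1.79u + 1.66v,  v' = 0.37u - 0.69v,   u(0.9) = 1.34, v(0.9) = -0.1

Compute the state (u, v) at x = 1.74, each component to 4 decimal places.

Euler on (u,v): u_{n+1} = u_n + h·u', v_{n+1} = v_n + h·v'.
0.900000: (1.340000, -0.100000); f=(-2.564600, 0.564800) → (0.621912, 0.058144)
1.180000: (0.621912, 0.058144); f=(-1.016703, 0.189988) → (0.337235, 0.111341)
1.460000: (0.337235, 0.111341); f=(-0.418825, 0.047952) → (0.219964, 0.124767)
(u(1.74), v(1.74)) ≈ (0.2200, 0.1248)

0.2200, 0.1248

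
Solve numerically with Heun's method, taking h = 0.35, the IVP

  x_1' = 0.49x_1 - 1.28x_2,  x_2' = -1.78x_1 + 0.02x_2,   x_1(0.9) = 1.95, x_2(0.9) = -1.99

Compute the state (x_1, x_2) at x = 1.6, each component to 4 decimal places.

6.4740, -6.5467

Heun on (x_1,x_2): k1 = f(x_n, state_n); k2 = f(x_n + h, state_n + h·k1); state_{n+1} = state_n + (h/2)·(k1 + k2).
0.900000: (1.950000, -1.990000)
  k1 = (3.502700, -3.510800)
  predictor → (3.175945, -3.218780)
  k2 = (5.676251, -5.717558)
  → (3.556317, -3.604963)
1.250000: (3.556317, -3.604963)
  k1 = (6.356947, -6.402343)
  predictor → (5.781248, -5.845783)
  k2 = (10.315413, -10.407537)
  → (6.473980, -6.546692)
(x_1(1.6), x_2(1.6)) ≈ (6.4740, -6.5467)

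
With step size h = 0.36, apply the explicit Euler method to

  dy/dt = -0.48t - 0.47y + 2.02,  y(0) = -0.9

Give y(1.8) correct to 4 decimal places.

1.7151

Euler: y_{n+1} = y_n + h·f(t_n, y_n).
t=0.000000, y=-0.900000: f=2.443000 → y ← -0.900000 + 0.36·2.443000 = -0.020520
t=0.360000, y=-0.020520: f=1.856844 → y ← -0.020520 + 0.36·1.856844 = 0.647944
t=0.720000, y=0.647944: f=1.369866 → y ← 0.647944 + 0.36·1.369866 = 1.141096
t=1.080000, y=1.141096: f=0.965285 → y ← 1.141096 + 0.36·0.965285 = 1.488598
t=1.440000, y=1.488598: f=0.629159 → y ← 1.488598 + 0.36·0.629159 = 1.715096
y(1.8) ≈ 1.7151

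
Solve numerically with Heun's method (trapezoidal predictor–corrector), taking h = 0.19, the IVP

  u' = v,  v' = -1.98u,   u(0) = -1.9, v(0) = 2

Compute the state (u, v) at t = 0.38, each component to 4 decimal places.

-0.8980, 3.0951

Heun on (u,v): k1 = f(t_n, state_n); k2 = f(t_n + h, state_n + h·k1); state_{n+1} = state_n + (h/2)·(k1 + k2).
0.000000: (-1.900000, 2.000000)
  k1 = (2.000000, 3.762000)
  predictor → (-1.520000, 2.714780)
  k2 = (2.714780, 3.009600)
  → (-1.452096, 2.643302)
0.190000: (-1.452096, 2.643302)
  k1 = (2.643302, 2.875150)
  predictor → (-0.949869, 3.189580)
  k2 = (3.189580, 1.880740)
  → (-0.897972, 3.095112)
(u(0.38), v(0.38)) ≈ (-0.8980, 3.0951)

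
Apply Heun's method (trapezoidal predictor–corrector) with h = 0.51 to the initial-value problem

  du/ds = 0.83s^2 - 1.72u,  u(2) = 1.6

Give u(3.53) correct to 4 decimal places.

4.5167

Heun: k1 = f(s_n, u_n); k2 = f(s_n + h, u_n + h·k1); u_{n+1} = u_n + (h/2)·(k1 + k2).
s=2.000000, u=1.600000:
  k1 = f(2.000000, 1.600000) = 0.568000
  k2 = f(2.510000, 1.889680) = 1.978833
  u ← 1.600000 + (0.51/2)·(0.568000 + 1.978833) = 2.249443
s=2.510000, u=2.249443:
  k1 = f(2.510000, 2.249443) = 1.360042
  k2 = f(3.020000, 2.943064) = 2.507862
  u ← 2.249443 + (0.51/2)·(1.360042 + 2.507862) = 3.235758
s=3.020000, u=3.235758:
  k1 = f(3.020000, 3.235758) = 2.004428
  k2 = f(3.530000, 4.258016) = 3.018759
  u ← 3.235758 + (0.51/2)·(2.004428 + 3.018759) = 4.516671
u(3.53) ≈ 4.5167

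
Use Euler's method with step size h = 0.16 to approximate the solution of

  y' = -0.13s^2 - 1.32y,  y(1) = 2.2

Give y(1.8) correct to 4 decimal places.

Euler: y_{n+1} = y_n + h·f(s_n, y_n).
s=1.000000, y=2.200000: f=-3.034000 → y ← 2.200000 + 0.16·(-3.034000) = 1.714560
s=1.160000, y=1.714560: f=-2.438147 → y ← 1.714560 + 0.16·(-2.438147) = 1.324456
s=1.320000, y=1.324456: f=-1.974795 → y ← 1.324456 + 0.16·(-1.974795) = 1.008489
s=1.480000, y=1.008489: f=-1.615958 → y ← 1.008489 + 0.16·(-1.615958) = 0.749936
s=1.640000, y=0.749936: f=-1.339564 → y ← 0.749936 + 0.16·(-1.339564) = 0.535606
y(1.8) ≈ 0.5356

0.5356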